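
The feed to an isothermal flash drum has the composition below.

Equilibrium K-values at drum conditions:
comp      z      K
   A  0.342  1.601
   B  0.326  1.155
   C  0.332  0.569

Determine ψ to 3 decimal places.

Rachford–Rice: g(ψ) = Σ zᵢ(Kᵢ−1)/(1+ψ(Kᵢ−1)) = 0.
g(0) = ΣzᵢKᵢ − 1 = 0.113 and g(1) = 1 − Σzᵢ/Kᵢ = -0.079, so a root lies in (0, 1).
Newton–Raphson from ψ = 0.31:
  ψ = 0.310: g = 0.0563, g' = -0.177 → ψ = 0.628
  ψ = 0.628: g = -0.0009, g' = -0.188 → ψ = 0.623
Converged at ψ = 0.623.

ψ = 0.623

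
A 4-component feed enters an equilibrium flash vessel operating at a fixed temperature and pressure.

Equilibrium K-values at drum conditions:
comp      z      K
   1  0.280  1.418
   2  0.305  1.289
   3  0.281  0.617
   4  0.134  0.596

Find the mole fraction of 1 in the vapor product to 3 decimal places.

y_1 = 0.351

Let ψ = V/F and solve Σ zᵢ(Kᵢ−1)/(1+ψ(Kᵢ−1)) = 0.
g(0) = ΣzᵢKᵢ − 1 = 0.043 and g(1) = 1 − Σzᵢ/Kᵢ = -0.114, so a root lies in (0, 1).
Newton–Raphson from ψ = 0.56:
  ψ = 0.560: g = -0.0363, g' = -0.154 → ψ = 0.325
  ψ = 0.325: g = -0.0016, g' = -0.142 → ψ = 0.314
Converged at ψ = 0.314.
Compositions from xᵢ = zᵢ/(1+ψ(Kᵢ−1)), yᵢ = Kᵢxᵢ:
  1: x = 0.248, y = 0.351
  2: x = 0.280, y = 0.360
  3: x = 0.319, y = 0.197
  4: x = 0.153, y = 0.091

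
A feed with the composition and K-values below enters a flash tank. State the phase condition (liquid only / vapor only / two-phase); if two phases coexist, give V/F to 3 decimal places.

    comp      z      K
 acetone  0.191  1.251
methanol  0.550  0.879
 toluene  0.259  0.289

liquid only

ΣzᵢKᵢ = 0.797; Σzᵢ/Kᵢ = 1.675.
Since ΣzᵢKᵢ < 1 the mixture is below its bubble point — single liquid phase.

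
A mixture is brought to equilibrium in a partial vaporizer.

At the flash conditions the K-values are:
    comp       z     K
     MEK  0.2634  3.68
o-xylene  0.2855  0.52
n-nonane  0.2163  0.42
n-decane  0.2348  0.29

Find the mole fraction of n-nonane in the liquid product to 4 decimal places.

x_n-nonane = 0.2409

Rachford–Rice: g(β) = Σ zᵢ(Kᵢ−1)/(1+β(Kᵢ−1)) = 0.
g(0) = ΣzᵢKᵢ − 1 = 0.2767 and g(1) = 1 − Σzᵢ/Kᵢ = -0.9453, so a root lies in (0, 1).
Newton iteration, β⁰ = 0.5:
  β = 0.5000: g = -0.31380, g' = -0.8882 → β = 0.1467
  β = 0.1467: g = 0.03605, g' = -1.2852 → β = 0.1748
  β = 0.1748: g = 0.00123, g' = -1.2002 → β = 0.1758
Converged at β = 0.1758.
Compositions from xᵢ = zᵢ/(1+β(Kᵢ−1)), yᵢ = Kᵢxᵢ:
  MEK: x = 0.1790, y = 0.6589
  o-xylene: x = 0.3118, y = 0.1621
  n-nonane: x = 0.2409, y = 0.1012
  n-decane: x = 0.2683, y = 0.0778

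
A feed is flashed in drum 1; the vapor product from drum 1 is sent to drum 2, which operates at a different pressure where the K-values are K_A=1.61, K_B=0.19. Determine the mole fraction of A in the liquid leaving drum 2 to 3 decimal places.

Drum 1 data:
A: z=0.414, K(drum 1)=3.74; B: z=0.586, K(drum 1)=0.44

Drum 1:
Let ψ₁ = V/F and solve Σ zᵢ(Kᵢ−1)/(1+ψ₁(Kᵢ−1)) = 0.
g(0) = ΣzᵢKᵢ − 1 = 0.806 and g(1) = 1 − Σzᵢ/Kᵢ = -0.443, so a root lies in (0, 1).
Binary case is linear: z₁(K₁−1)(1+ψ₁(K₂−1)) + z₂(K₂−1)(1+ψ₁(K₁−1)) = 0
⇒ ψ₁ = [z₁(K₁−1)+z₂(K₂−1)] / [−(K₁−1)(K₂−1)] = 0.8062/1.5344 = 0.525
Drum-1 compositions:
  A: x = 0.170, y = 0.635
  B: x = 0.830, y = 0.365
Drum-2 feed = drum-1 vapor: z₂ = (0.6347, 0.3653).
Drum 2:
Newton iteration, ψ₂⁰ = 0.5:
  ψ₂ = 0.500: g = -0.2007, g' = -0.816 → ψ₂ = 0.254
  ψ₂ = 0.254: g = -0.0374, g' = -0.557 → ψ₂ = 0.187
  ψ₂ = 0.187: g = -0.0012, g' = -0.523 → ψ₂ = 0.185
Converged at ψ₂ = 0.185.
  A: x = 0.570, y = 0.918
  B: x = 0.430, y = 0.082

x_A (drum 2) = 0.570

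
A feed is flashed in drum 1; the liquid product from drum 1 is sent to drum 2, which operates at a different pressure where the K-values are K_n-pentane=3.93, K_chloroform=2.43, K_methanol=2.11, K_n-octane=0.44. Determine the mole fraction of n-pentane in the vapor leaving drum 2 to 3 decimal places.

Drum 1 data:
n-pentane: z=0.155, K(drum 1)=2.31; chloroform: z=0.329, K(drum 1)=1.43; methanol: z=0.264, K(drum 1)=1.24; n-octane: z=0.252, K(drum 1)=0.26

y_n-pentane (drum 2) = 0.111

Drum 1:
Let ψ₁ = V/F and solve Σ zᵢ(Kᵢ−1)/(1+ψ₁(Kᵢ−1)) = 0.
Check two-phase: ΣzᵢKᵢ = 1.221 > 1 and Σzᵢ/Kᵢ = 1.479 > 1, so g(0) = 0.221 > 0 and g(1) = -0.479 < 0.
Iterate (Newton) starting at ψ₁ = 0.48:
  ψ₁ = 0.480: g = 0.0095, g' = -0.486 → ψ₁ = 0.500
  ψ₁ = 0.500: g = -0.0001, g' = -0.498 → ψ₁ = 0.499
Converged at ψ₁ = 0.499.
Drum-1 compositions:
  n-pentane: x = 0.094, y = 0.216
  chloroform: x = 0.271, y = 0.387
  methanol: x = 0.236, y = 0.292
  n-octane: x = 0.400, y = 0.104
Drum-2 feed = drum-1 liquid: z₂ = (0.0937, 0.2708, 0.2357, 0.3997).
Drum 2:
Rachford–Rice: g(ψ₂) = Σ zᵢ(Kᵢ−1)/(1+ψ₂(Kᵢ−1)) = 0.
g(0) = ΣzᵢKᵢ − 1 = 0.700 and g(1) = 1 − Σzᵢ/Kᵢ = -0.155, so a root lies in (0, 1).
Newton–Raphson from ψ₂ = 0.55:
  ψ₂ = 0.550: g = 0.1609, g' = -0.665 → ψ₂ = 0.792
  ψ₂ = 0.792: g = 0.0014, g' = -0.682 → ψ₂ = 0.794
Converged at ψ₂ = 0.794.
  n-pentane: x = 0.028, y = 0.111
  chloroform: x = 0.127, y = 0.308
  methanol: x = 0.125, y = 0.264
  n-octane: x = 0.720, y = 0.317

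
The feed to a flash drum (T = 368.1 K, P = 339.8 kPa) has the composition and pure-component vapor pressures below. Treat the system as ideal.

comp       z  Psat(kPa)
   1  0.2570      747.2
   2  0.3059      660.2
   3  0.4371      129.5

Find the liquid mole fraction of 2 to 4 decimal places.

x_2 = 0.2086

Raoult's law: Kᵢ = Pᵢˢᵃᵗ/P = Pᵢˢᵃᵗ/339.8.
  K_1 = 747.2/339.8 = 2.198941, K_2 = 660.2/339.8 = 1.942908, K_3 = 129.5/339.8 = 0.381107
Newton iteration, V/F⁰ = 0.5:
  V/F = 0.5000: g = -0.00308, g' = -0.6211 → V/F = 0.4950
Converged at V/F = 0.4950.
Compositions from xᵢ = zᵢ/(1+V/F(Kᵢ−1)), yᵢ = Kᵢxᵢ:
  1: x = 0.1613, y = 0.3546
  2: x = 0.2086, y = 0.4052
  3: x = 0.6302, y = 0.2402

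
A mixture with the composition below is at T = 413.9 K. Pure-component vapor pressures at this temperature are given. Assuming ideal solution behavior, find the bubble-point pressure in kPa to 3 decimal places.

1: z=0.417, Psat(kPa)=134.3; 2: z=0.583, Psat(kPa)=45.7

Pbub = 82.646 kPa

At the bubble point ψ → 0, so ΣzᵢKᵢ = 1 with Kᵢ = Pᵢˢᵃᵗ/P ⇒ P = ΣzᵢPᵢˢᵃᵗ.
P = 0.417·134.3 + 0.583·45.7 = 82.646 kPa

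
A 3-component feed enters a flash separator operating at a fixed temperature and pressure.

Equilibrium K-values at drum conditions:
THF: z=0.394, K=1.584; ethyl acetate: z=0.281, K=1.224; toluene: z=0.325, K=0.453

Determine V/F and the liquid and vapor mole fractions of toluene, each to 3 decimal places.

Newton–Raphson from V/F = 0.65:
  V/F = 0.650: g = -0.0541, g' = -0.315 → V/F = 0.478
  V/F = 0.478: g = -0.0041, g' = -0.272 → V/F = 0.463
Converged at V/F = 0.463.
Compositions from xᵢ = zᵢ/(1+V/F(Kᵢ−1)), yᵢ = Kᵢxᵢ:
  THF: x = 0.310, y = 0.491
  ethyl acetate: x = 0.255, y = 0.312
  toluene: x = 0.435, y = 0.197

V/F = 0.463, x_toluene = 0.435, y_toluene = 0.197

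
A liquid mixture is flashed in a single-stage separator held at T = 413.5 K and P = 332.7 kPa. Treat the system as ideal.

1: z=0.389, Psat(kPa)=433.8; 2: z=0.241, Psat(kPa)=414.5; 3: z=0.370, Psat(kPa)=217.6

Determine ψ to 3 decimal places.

Raoult's law: Kᵢ = Pᵢˢᵃᵗ/P = Pᵢˢᵃᵗ/332.7.
  K_1 = 433.8/332.7 = 1.30388, K_2 = 414.5/332.7 = 1.24587, K_3 = 217.6/332.7 = 0.65404
Newton–Raphson from ψ = 0.65:
  ψ = 0.650: g = -0.0153, g' = -0.110 → ψ = 0.510
  ψ = 0.510: g = -0.0004, g' = -0.104 → ψ = 0.506
Converged at ψ = 0.506.

ψ = 0.506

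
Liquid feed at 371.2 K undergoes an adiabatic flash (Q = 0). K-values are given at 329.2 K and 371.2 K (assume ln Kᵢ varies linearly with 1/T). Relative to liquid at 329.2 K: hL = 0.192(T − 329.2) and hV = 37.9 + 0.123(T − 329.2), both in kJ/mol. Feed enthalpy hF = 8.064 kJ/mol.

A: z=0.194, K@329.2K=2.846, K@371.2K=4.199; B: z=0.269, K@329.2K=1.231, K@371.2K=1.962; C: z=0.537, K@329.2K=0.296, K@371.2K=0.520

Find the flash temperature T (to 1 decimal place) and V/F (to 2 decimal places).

T = 338.5 K, V/F = 0.17

Adiabatic flash: solve Rachford–Rice at each trial T, then check hF = ψ·hV(T) + (1−ψ)·hL(T).
  T = 329.2 K: K = (2.846, 1.231, 0.296), RR gives ψ = 0.047, H_out = 1.782 kJ/mol
  T = 371.2 K: K = (4.199, 1.962, 0.520), RR gives ψ = 0.626, H_out = 29.958 kJ/mol
  T = 350.2 K: K = (3.497, 1.576, 0.399), RR gives ψ = 0.321, H_out = 15.723 kJ/mol
  T = 339.7 K: K = (3.165, 1.398, 0.345), RR gives ψ = 0.185, H_out = 8.875 kJ/mol
  T = 334.4 K: K = (3.002, 1.312, 0.320), RR gives ψ = 0.116, H_out = 5.344 kJ/mol
  T = 337.0 K: K = (3.082, 1.354, 0.332), RR gives ψ = 0.150, H_out = 7.086 kJ/mol
  T = 338.4 K: K = (3.125, 1.377, 0.339), RR gives ψ = 0.168, H_out = 8.016 kJ/mol
Linear interpolation between T = 338.4 (H_out = 8.016) and T = 339.7 (H_out = 8.875) on hF = 8.064 gives T ≈ 338.5 K, at which ψ = 0.17.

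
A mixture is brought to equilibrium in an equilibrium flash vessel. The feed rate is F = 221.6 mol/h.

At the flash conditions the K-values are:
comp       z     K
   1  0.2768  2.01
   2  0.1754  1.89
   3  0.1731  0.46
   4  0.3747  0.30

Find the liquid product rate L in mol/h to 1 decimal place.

L = 193.5 mol/h

Let β = V/F and solve Σ zᵢ(Kᵢ−1)/(1+β(Kᵢ−1)) = 0.
Check two-phase: ΣzᵢKᵢ = 1.0799 > 1 and Σzᵢ/Kᵢ = 1.8558 > 1, so g(0) = 0.0799 > 0 and g(1) = -0.8558 < 0.
Iterate (Newton) starting at β = 0.5:
  β = 0.5000: g = -0.23778, g' = -0.7205 → β = 0.1700
  β = 0.1700: g = -0.02643, g' = -0.6082 → β = 0.1265
  β = 0.1265: g = 0.00010, g' = -0.6134 → β = 0.1267
Converged at β = 0.1267.
Then V = β·F = 0.1267·221.6 = 28.1 mol/h and L = F − V = 193.5 mol/h.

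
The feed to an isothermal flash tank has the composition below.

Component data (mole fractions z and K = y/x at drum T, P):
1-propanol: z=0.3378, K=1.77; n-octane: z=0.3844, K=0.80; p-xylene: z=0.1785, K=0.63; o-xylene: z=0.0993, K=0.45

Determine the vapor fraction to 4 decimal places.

Let ψ = V/F and solve Σ zᵢ(Kᵢ−1)/(1+ψ(Kᵢ−1)) = 0.
g(0) = ΣzᵢKᵢ − 1 = 0.0626 and g(1) = 1 − Σzᵢ/Kᵢ = -0.1753, so a root lies in (0, 1).
Newton–Raphson from ψ = 0.5:
  ψ = 0.5000: g = -0.05399, g' = -0.2173 → ψ = 0.2516
  ψ = 0.2516: g = 0.00073, g' = -0.2278 → ψ = 0.2548
Converged at ψ = 0.2548.

ψ = 0.2548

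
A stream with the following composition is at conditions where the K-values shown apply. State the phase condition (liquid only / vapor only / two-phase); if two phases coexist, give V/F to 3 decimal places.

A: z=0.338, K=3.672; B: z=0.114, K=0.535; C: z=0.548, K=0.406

two-phase, V/F = 0.342

ΣzᵢKᵢ = 1.525; Σzᵢ/Kᵢ = 1.655.
Both exceed 1, so a two-phase solution exists.
Let ψ = V/F and solve Σ zᵢ(Kᵢ−1)/(1+ψ(Kᵢ−1)) = 0.
Newton–Raphson from ψ = 0.5:
  ψ = 0.500: g = -0.1455, g' = -0.875 → ψ = 0.334
  ψ = 0.334: g = 0.0086, g' = -1.010 → ψ = 0.342
Converged at ψ = 0.342.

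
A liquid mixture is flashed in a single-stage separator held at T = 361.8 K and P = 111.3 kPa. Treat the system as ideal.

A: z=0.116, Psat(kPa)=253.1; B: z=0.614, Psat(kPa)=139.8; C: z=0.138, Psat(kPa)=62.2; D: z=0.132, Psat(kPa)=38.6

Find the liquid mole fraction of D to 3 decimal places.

x_D = 0.213

Raoult's law: Kᵢ = Pᵢˢᵃᵗ/P = Pᵢˢᵃᵗ/111.3.
  K_A = 253.1/111.3 = 2.27403, K_B = 139.8/111.3 = 1.25606, K_C = 62.2/111.3 = 0.55885, K_D = 38.6/111.3 = 0.34681
Material balance + equilibrium reduce to Σ zᵢ(Kᵢ−1)/(1+ψ(Kᵢ−1)) = 0.
Feasibility: ΣzᵢKᵢ = 1.158, Σzᵢ/Kᵢ = 1.167 — both > 1, two phases present.
Newton iteration, ψ⁰ = 0.5:
  ψ = 0.500: g = 0.0235, g' = -0.270 → ψ = 0.587
  ψ = 0.587: g = -0.0008, g' = -0.289 → ψ = 0.584
Converged at ψ = 0.584.
Compositions from xᵢ = zᵢ/(1+ψ(Kᵢ−1)), yᵢ = Kᵢxᵢ:
  A: x = 0.066, y = 0.151
  B: x = 0.534, y = 0.671
  C: x = 0.186, y = 0.104
  D: x = 0.213, y = 0.074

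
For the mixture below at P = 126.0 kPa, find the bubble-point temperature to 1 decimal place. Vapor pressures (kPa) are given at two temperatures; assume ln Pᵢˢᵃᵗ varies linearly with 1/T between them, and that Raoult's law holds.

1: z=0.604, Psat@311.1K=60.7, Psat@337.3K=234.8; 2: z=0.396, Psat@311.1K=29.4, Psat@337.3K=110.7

T = 329.3 K

Bubble-point temperature: ΣzᵢPᵢˢᵃᵗ(T) = P. Interpolate ln Pᵢˢᵃᵗ = aᵢ + bᵢ/T.
  T = 311.1 K: ΣzᵢPᵢˢᵃᵗ = 48.31 kPa
  T = 337.3 K: ΣzᵢPᵢˢᵃᵗ = 185.66 kPa
  T = 324.2 K: ΣzᵢPᵢˢᵃᵗ = 97.31 kPa
  T = 330.8 K: ΣzᵢPᵢˢᵃᵗ = 135.61 kPa
  T = 327.5 K: ΣzᵢPᵢˢᵃᵗ = 115.07 kPa
  T = 329.1 K: ΣzᵢPᵢˢᵃᵗ = 124.66 kPa
Interpolating between 329.1 K and 330.8 K gives T ≈ 329.3 K.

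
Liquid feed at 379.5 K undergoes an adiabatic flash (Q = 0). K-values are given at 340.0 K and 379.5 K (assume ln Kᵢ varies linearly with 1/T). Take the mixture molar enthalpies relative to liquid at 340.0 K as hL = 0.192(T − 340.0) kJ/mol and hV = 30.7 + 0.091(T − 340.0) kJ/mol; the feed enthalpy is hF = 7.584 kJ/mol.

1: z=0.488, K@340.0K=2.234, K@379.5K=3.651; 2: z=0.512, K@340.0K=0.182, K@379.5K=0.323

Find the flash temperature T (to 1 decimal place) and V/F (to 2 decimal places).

T = 343.8 K, V/F = 0.23

Adiabatic flash: solve Rachford–Rice at each trial T, then check hF = ψ·hV(T) + (1−ψ)·hL(T).
  T = 340.0 K: K = (2.234, 0.182), RR gives ψ = 0.182, H_out = 5.577 kJ/mol
  T = 379.5 K: K = (3.651, 0.323), RR gives ψ = 0.528, H_out = 21.679 kJ/mol
  T = 359.8 K: K = (2.896, 0.246), RR gives ψ = 0.378, H_out = 14.640 kJ/mol
  T = 349.9 K: K = (2.553, 0.213), RR gives ψ = 0.290, H_out = 10.520 kJ/mol
  T = 344.9 K: K = (2.389, 0.197), RR gives ψ = 0.239, H_out = 8.158 kJ/mol
  T = 342.4 K: K = (2.309, 0.189), RR gives ψ = 0.211, H_out = 6.880 kJ/mol
  T = 343.6 K: K = (2.347, 0.193), RR gives ψ = 0.225, H_out = 7.503 kJ/mol
Linear interpolation between T = 343.6 (H_out = 7.503) and T = 344.9 (H_out = 8.158) on hF = 7.584 gives T ≈ 343.8 K, at which ψ = 0.23.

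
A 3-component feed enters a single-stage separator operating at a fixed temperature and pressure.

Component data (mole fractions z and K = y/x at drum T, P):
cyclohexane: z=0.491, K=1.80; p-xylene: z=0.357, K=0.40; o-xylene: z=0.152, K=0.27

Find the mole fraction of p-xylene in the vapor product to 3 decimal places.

y_p-xylene = 0.155

Newton iteration, ψ⁰ = 0.5:
  ψ = 0.500: g = -0.2002, g' = -0.623 → ψ = 0.179
  ψ = 0.179: g = -0.0240, g' = -0.509 → ψ = 0.132
Converged at ψ = 0.132.
Compositions from xᵢ = zᵢ/(1+ψ(Kᵢ−1)), yᵢ = Kᵢxᵢ:
  cyclohexane: x = 0.444, y = 0.800
  p-xylene: x = 0.388, y = 0.155
  o-xylene: x = 0.168, y = 0.045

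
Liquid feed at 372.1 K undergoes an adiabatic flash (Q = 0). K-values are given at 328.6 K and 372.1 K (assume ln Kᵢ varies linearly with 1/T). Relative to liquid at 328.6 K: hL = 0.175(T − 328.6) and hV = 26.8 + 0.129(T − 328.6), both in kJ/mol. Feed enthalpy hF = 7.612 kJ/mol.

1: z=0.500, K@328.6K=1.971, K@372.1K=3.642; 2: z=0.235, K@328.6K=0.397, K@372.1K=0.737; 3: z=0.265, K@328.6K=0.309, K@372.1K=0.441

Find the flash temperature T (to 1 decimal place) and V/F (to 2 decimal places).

T = 329.7 K, V/F = 0.28

Adiabatic flash: solve Rachford–Rice at each trial T, then check hF = ψ·hV(T) + (1−ψ)·hL(T).
  T = 328.6 K: K = (1.971, 0.397, 0.309), RR gives ψ = 0.254, H_out = 6.808 kJ/mol
  T = 372.1 K: K = (3.642, 0.737, 0.441), RR gives ψ = 0.918, H_out = 30.374 kJ/mol
  T = 350.4 K: K = (2.733, 0.552, 0.373), RR gives ψ = 0.620, H_out = 19.819 kJ/mol
  T = 339.5 K: K = (2.333, 0.471, 0.341), RR gives ψ = 0.457, H_out = 13.926 kJ/mol
  T = 334.1 K: K = (2.149, 0.433, 0.325), RR gives ψ = 0.364, H_out = 10.627 kJ/mol
  T = 331.4 K: K = (2.060, 0.415, 0.317), RR gives ψ = 0.312, H_out = 8.824 kJ/mol
  T = 330.0 K: K = (2.015, 0.406, 0.313), RR gives ψ = 0.284, H_out = 7.837 kJ/mol
Linear interpolation between T = 328.6 (H_out = 6.808) and T = 330.0 (H_out = 7.837) on hF = 7.612 gives T ≈ 329.7 K, at which ψ = 0.28.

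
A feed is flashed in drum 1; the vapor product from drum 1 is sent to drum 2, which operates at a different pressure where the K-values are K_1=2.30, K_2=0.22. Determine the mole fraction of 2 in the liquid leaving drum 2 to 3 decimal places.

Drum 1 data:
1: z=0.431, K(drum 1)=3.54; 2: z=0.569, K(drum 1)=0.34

x_2 (drum 2) = 0.625

Drum 1:
Material balance + equilibrium reduce to Σ zᵢ(Kᵢ−1)/(1+ψ₁(Kᵢ−1)) = 0.
Check two-phase: ΣzᵢKᵢ = 1.719 > 1 and Σzᵢ/Kᵢ = 1.795 > 1, so g(0) = 0.719 > 0 and g(1) = -0.795 < 0.
Binary case is linear: z₁(K₁−1)(1+ψ₁(K₂−1)) + z₂(K₂−1)(1+ψ₁(K₁−1)) = 0
⇒ ψ₁ = [z₁(K₁−1)+z₂(K₂−1)] / [−(K₁−1)(K₂−1)] = 0.7192/1.6764 = 0.429
Drum-1 compositions:
  1: x = 0.206, y = 0.730
  2: x = 0.794, y = 0.270
Drum-2 feed = drum-1 vapor: z₂ = (0.7301, 0.2699).
Drum 2:
Binary case is linear: z₁(K₁−1)(1+ψ₂(K₂−1)) + z₂(K₂−1)(1+ψ₂(K₁−1)) = 0
⇒ ψ₂ = [z₁(K₁−1)+z₂(K₂−1)] / [−(K₁−1)(K₂−1)] = 0.7387/1.0140 = 0.728
  1: x = 0.375, y = 0.862
  2: x = 0.625, y = 0.138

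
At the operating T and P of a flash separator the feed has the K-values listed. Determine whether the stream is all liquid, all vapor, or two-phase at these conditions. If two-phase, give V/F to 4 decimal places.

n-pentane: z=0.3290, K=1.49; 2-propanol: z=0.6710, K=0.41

ΣzᵢKᵢ = 0.7653; Σzᵢ/Kᵢ = 1.8574.
Since ΣzᵢKᵢ < 1 the mixture is below its bubble point — single liquid phase.

all liquid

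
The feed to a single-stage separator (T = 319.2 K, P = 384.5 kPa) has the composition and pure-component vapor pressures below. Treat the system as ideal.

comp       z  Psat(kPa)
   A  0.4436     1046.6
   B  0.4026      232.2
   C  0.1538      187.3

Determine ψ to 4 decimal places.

Raoult's law: Kᵢ = Pᵢˢᵃᵗ/P = Pᵢˢᵃᵗ/384.5.
  K_A = 1046.6/384.5 = 2.721977, K_B = 232.2/384.5 = 0.603901, K_C = 187.3/384.5 = 0.487126
Rachford–Rice: g(ψ) = Σ zᵢ(Kᵢ−1)/(1+ψ(Kᵢ−1)) = 0.
Check two-phase: ΣzᵢKᵢ = 1.5255 > 1 and Σzᵢ/Kᵢ = 1.1454 > 1, so g(0) = 0.5255 > 0 and g(1) = -0.1454 < 0.
Newton–Raphson from ψ = 0.58:
  ψ = 0.5800: g = 0.06286, g' = -0.5177 → ψ = 0.7014
  ψ = 0.7014: g = 0.00196, g' = -0.4896 → ψ = 0.7054
Converged at ψ = 0.7054.

ψ = 0.7054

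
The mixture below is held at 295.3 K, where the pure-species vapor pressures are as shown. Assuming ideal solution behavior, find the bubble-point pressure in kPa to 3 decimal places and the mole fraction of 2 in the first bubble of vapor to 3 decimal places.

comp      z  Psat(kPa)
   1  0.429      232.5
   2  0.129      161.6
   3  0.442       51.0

At the bubble point ψ → 0, so ΣzᵢKᵢ = 1 with Kᵢ = Pᵢˢᵃᵗ/P ⇒ P = ΣzᵢPᵢˢᵃᵗ.
P = 0.429·232.5 + 0.129·161.6 + 0.442·51.0 = 143.131 kPa
yᵢ = zᵢPᵢˢᵃᵗ/P ⇒ y_2 = 0.129·161.6/143.131 = 0.146

Pbub = 143.131 kPa, y_2 = 0.146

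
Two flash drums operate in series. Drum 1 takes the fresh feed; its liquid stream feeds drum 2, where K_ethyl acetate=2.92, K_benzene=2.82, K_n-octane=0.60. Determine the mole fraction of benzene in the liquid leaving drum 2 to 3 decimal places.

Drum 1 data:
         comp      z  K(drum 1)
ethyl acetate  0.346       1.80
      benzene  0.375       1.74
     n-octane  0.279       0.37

x_benzene (drum 2) = 0.095

Drum 1:
Let ψ₁ = V/F and solve Σ zᵢ(Kᵢ−1)/(1+ψ₁(Kᵢ−1)) = 0.
Feasibility: ΣzᵢKᵢ = 1.379, Σzᵢ/Kᵢ = 1.162 — both > 1, two phases present.
Iterate (Newton) starting at ψ₁ = 0.5:
  ψ₁ = 0.500: g = 0.1437, g' = -0.458 → ψ₁ = 0.813
  ψ₁ = 0.813: g = -0.0196, g' = -0.627 → ψ₁ = 0.782
  ψ₁ = 0.782: g = -0.0005, g' = -0.597 → ψ₁ = 0.781
Converged at ψ₁ = 0.781.
Drum-1 compositions:
  ethyl acetate: x = 0.213, y = 0.383
  benzene: x = 0.238, y = 0.413
  n-octane: x = 0.549, y = 0.203
Drum-2 feed = drum-1 liquid: z₂ = (0.2129, 0.2376, 0.5495).
Drum 2:
Newton iteration, ψ₂⁰ = 0.68:
  ψ₂ = 0.680: g = 0.0687, g' = -0.471 → ψ₂ = 0.826
  ψ₂ = 0.826: g = 0.0027, g' = -0.439 → ψ₂ = 0.832
Converged at ψ₂ = 0.832.
  ethyl acetate: x = 0.082, y = 0.239
  benzene: x = 0.095, y = 0.267
  n-octane: x = 0.824, y = 0.494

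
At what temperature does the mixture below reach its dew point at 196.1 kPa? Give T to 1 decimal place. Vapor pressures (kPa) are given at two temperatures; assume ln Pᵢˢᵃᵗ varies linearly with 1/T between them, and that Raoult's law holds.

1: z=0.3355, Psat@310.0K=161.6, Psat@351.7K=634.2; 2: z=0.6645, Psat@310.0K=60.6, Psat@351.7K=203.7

T = 340.7 K

Dew-point temperature: Σzᵢ·P/Pᵢˢᵃᵗ(T) = 1. Interpolate ln Pᵢˢᵃᵗ = aᵢ + bᵢ/T.
  T = 310.0 K: ΣzᵢP/Pᵢˢᵃᵗ = 2.5574
  T = 351.7 K: ΣzᵢP/Pᵢˢᵃᵗ = 0.7434
  T = 330.9 K: ΣzᵢP/Pᵢˢᵃᵗ = 1.3238
  T = 341.3 K: ΣzᵢP/Pᵢˢᵃᵗ = 0.9833
  T = 336.1 K: ΣzᵢP/Pᵢˢᵃᵗ = 1.1383
  T = 338.7 K: ΣzᵢP/Pᵢˢᵃᵗ = 1.0573
Interpolating between 338.7 K and 341.3 K gives T ≈ 340.7 K.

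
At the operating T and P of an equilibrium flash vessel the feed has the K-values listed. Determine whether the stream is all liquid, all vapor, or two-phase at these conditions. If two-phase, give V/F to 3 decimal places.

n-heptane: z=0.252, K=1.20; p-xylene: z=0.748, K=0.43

ΣzᵢKᵢ = 0.624; Σzᵢ/Kᵢ = 1.950.
Since ΣzᵢKᵢ < 1 the mixture is below its bubble point — single liquid phase.

all liquid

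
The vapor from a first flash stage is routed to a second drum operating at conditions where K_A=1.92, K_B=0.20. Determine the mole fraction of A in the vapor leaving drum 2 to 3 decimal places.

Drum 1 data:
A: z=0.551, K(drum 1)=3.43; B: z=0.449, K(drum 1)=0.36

Drum 1:
Iterate (Newton) starting at ψ₁ = 0.5:
  ψ₁ = 0.500: g = 0.1819, g' = -1.061 → ψ₁ = 0.671
  ψ₁ = 0.671: g = 0.0049, g' = -1.035 → ψ₁ = 0.676
Converged at ψ₁ = 0.676.
Drum-1 compositions:
  A: x = 0.208, y = 0.715
  B: x = 0.792, y = 0.285
Drum-2 feed = drum-1 vapor: z₂ = (0.7150, 0.2850).
Drum 2:
Material balance + equilibrium reduce to Σ zᵢ(Kᵢ−1)/(1+ψ₂(Kᵢ−1)) = 0.
Check two-phase: ΣzᵢKᵢ = 1.430 > 1 and Σzᵢ/Kᵢ = 1.797 > 1, so g(0) = 0.430 > 0 and g(1) = -0.797 < 0.
Newton–Raphson from ψ₂ = 0.5:
  ψ₂ = 0.500: g = 0.0706, g' = -0.791 → ψ₂ = 0.589
  ψ₂ = 0.589: g = -0.0048, g' = -0.907 → ψ₂ = 0.584
Converged at ψ₂ = 0.584.
  A: x = 0.465, y = 0.893
  B: x = 0.535, y = 0.107

y_A (drum 2) = 0.893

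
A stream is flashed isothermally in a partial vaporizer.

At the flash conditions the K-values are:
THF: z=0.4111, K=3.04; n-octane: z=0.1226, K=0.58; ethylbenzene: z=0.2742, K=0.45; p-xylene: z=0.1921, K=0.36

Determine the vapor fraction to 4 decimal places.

Material balance + equilibrium reduce to Σ zᵢ(Kᵢ−1)/(1+ψ(Kᵢ−1)) = 0.
Check two-phase: ΣzᵢKᵢ = 1.5134 > 1 and Σzᵢ/Kᵢ = 1.4896 > 1, so g(0) = 0.5134 > 0 and g(1) = -0.4896 < 0.
Newton–Raphson from ψ = 0.37:
  ψ = 0.3700: g = 0.06652, g' = -0.8517 → ψ = 0.4481
  ψ = 0.4481: g = 0.00219, g' = -0.8005 → ψ = 0.4508
Converged at ψ = 0.4508.

ψ = 0.4508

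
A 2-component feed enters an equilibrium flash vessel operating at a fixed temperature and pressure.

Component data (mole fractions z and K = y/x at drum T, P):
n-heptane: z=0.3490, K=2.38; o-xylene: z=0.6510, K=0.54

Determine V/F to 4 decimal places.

Rachford–Rice: g(V/F) = Σ zᵢ(Kᵢ−1)/(1+V/F(Kᵢ−1)) = 0.
Check two-phase: ΣzᵢKᵢ = 1.1822 > 1 and Σzᵢ/Kᵢ = 1.3522 > 1, so g(0) = 0.1822 > 0 and g(1) = -0.3522 < 0.
Newton–Raphson from V/F = 0.46:
  V/F = 0.4600: g = -0.08523, g' = -0.4703 → V/F = 0.2788
  V/F = 0.2788: g = 0.00430, g' = -0.5279 → V/F = 0.2869
  V/F = 0.2869: g = 0.00002, g' = -0.5239 → V/F = 0.2870
Converged at V/F = 0.2870.

V/F = 0.2870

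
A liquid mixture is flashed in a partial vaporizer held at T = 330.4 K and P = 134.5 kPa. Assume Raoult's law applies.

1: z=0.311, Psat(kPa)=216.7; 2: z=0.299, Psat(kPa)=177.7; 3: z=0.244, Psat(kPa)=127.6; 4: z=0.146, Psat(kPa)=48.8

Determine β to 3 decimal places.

β = 0.804

Raoult's law: Kᵢ = Pᵢˢᵃᵗ/P = Pᵢˢᵃᵗ/134.5.
  K_1 = 216.7/134.5 = 1.61115, K_2 = 177.7/134.5 = 1.32119, K_3 = 127.6/134.5 = 0.94870, K_4 = 48.8/134.5 = 0.36283
Material balance + equilibrium reduce to Σ zᵢ(Kᵢ−1)/(1+β(Kᵢ−1)) = 0.
Feasibility: ΣzᵢKᵢ = 1.181, Σzᵢ/Kᵢ = 1.079 — both > 1, two phases present.
Iterate (Newton) starting at β = 0.66:
  β = 0.660: g = 0.0412, g' = -0.257 → β = 0.820
  β = 0.820: g = -0.0053, g' = -0.332 → β = 0.804
Converged at β = 0.804.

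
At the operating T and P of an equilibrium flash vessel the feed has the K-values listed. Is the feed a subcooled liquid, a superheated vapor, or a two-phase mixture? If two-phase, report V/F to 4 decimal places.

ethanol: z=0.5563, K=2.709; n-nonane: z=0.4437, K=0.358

two-phase, V/F = 0.6069

ΣzᵢKᵢ = 1.6659; Σzᵢ/Kᵢ = 1.4447.
Both exceed 1, so a two-phase solution exists.
Rachford–Rice: g(ψ) = Σ zᵢ(Kᵢ−1)/(1+ψ(Kᵢ−1)) = 0.
Binary case is linear: z₁(K₁−1)(1+ψ(K₂−1)) + z₂(K₂−1)(1+ψ(K₁−1)) = 0
⇒ ψ = [z₁(K₁−1)+z₂(K₂−1)] / [−(K₁−1)(K₂−1)] = 0.66586/1.09718 = 0.6069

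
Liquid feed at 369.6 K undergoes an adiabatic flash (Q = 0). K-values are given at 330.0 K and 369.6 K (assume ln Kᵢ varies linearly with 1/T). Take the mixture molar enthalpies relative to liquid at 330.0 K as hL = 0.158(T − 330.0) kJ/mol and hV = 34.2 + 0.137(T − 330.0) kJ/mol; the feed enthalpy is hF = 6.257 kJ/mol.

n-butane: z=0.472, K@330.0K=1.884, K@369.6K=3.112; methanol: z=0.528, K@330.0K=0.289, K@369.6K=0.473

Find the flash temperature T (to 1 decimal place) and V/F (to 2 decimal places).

T = 334.7 K, V/F = 0.16

Adiabatic flash: solve Rachford–Rice at each trial T, then check hF = ψ·hV(T) + (1−ψ)·hL(T).
  T = 330.0 K: K = (1.884, 0.289), RR gives ψ = 0.067, H_out = 2.277 kJ/mol
  T = 369.6 K: K = (3.112, 0.473), RR gives ψ = 0.646, H_out = 27.801 kJ/mol
  T = 349.8 K: K = (2.456, 0.375), RR gives ψ = 0.392, H_out = 16.387 kJ/mol
  T = 339.9 K: K = (2.159, 0.330), RR gives ψ = 0.250, H_out = 10.045 kJ/mol
  T = 334.9 K: K = (2.018, 0.309), RR gives ψ = 0.164, H_out = 6.378 kJ/mol
  T = 332.4 K: K = (1.949, 0.299), RR gives ψ = 0.117, H_out = 4.361 kJ/mol
  T = 333.6 K: K = (1.982, 0.304), RR gives ψ = 0.140, H_out = 5.347 kJ/mol
Linear interpolation between T = 333.6 (H_out = 5.347) and T = 334.9 (H_out = 6.378) on hF = 6.257 gives T ≈ 334.7 K, at which ψ = 0.16.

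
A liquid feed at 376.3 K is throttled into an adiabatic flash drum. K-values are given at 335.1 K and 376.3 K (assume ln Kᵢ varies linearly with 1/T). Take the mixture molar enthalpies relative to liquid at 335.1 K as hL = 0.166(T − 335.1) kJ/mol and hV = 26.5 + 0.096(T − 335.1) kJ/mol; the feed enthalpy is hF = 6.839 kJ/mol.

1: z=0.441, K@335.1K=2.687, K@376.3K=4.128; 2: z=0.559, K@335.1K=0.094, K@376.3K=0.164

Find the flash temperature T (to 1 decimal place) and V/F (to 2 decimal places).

T = 343.7 K, V/F = 0.21

Adiabatic flash: solve Rachford–Rice at each trial T, then check hF = ψ·hV(T) + (1−ψ)·hL(T).
  T = 335.1 K: K = (2.687, 0.094), RR gives ψ = 0.155, H_out = 4.118 kJ/mol
  T = 376.3 K: K = (4.128, 0.164), RR gives ψ = 0.349, H_out = 15.077 kJ/mol
  T = 355.7 K: K = (3.372, 0.126), RR gives ψ = 0.269, H_out = 10.161 kJ/mol
  T = 345.4 K: K = (3.020, 0.109), RR gives ψ = 0.218, H_out = 7.342 kJ/mol
  T = 340.2 K: K = (2.850, 0.101), RR gives ψ = 0.189, H_out = 5.777 kJ/mol
  T = 342.8 K: K = (2.934, 0.105), RR gives ψ = 0.204, H_out = 6.573 kJ/mol
  T = 344.1 K: K = (2.977, 0.107), RR gives ψ = 0.211, H_out = 6.961 kJ/mol
Linear interpolation between T = 342.8 (H_out = 6.573) and T = 344.1 (H_out = 6.961) on hF = 6.839 gives T ≈ 343.7 K, at which ψ = 0.21.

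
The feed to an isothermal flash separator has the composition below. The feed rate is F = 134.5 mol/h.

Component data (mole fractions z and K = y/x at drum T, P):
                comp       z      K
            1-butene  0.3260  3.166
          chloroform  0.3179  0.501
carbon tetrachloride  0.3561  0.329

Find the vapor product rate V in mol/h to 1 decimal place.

Newton–Raphson from ψ = 0.5:
  ψ = 0.5000: g = -0.23196, g' = -0.8561 → ψ = 0.2291
  ψ = 0.2291: g = 0.01052, g' = -1.0080 → ψ = 0.2395
  ψ = 0.2395: g = 0.00008, g' = -0.9928 → ψ = 0.2396
Converged at ψ = 0.2396.
Then V = ψ·F = 0.2396·134.5 = 32.2 mol/h and L = F − V = 102.3 mol/h.

V = 32.2 mol/h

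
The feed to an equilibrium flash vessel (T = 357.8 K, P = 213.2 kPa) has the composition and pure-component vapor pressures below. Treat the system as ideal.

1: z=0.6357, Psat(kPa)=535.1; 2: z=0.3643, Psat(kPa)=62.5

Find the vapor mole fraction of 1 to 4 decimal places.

Raoult's law: Kᵢ = Pᵢˢᵃᵗ/P = Pᵢˢᵃᵗ/213.2.
  K_1 = 535.1/213.2 = 2.509850, K_2 = 62.5/213.2 = 0.293152
Binary case is linear: z₁(K₁−1)(1+V/F(K₂−1)) + z₂(K₂−1)(1+V/F(K₁−1)) = 0
⇒ V/F = [z₁(K₁−1)+z₂(K₂−1)] / [−(K₁−1)(K₂−1)] = 0.70231/1.06723 = 0.6581
Compositions from xᵢ = zᵢ/(1+V/F(Kᵢ−1)), yᵢ = Kᵢxᵢ:
  1: x = 0.3189, y = 0.8003
  2: x = 0.6811, y = 0.1997

y_1 = 0.8003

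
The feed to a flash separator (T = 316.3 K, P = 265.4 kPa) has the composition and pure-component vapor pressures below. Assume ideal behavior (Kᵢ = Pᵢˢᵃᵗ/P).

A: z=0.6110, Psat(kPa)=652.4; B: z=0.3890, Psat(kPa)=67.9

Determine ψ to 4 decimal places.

Raoult's law: Kᵢ = Pᵢˢᵃᵗ/P = Pᵢˢᵃᵗ/265.4.
  K_A = 652.4/265.4 = 2.458176, K_B = 67.9/265.4 = 0.255840
Let ψ = V/F and solve Σ zᵢ(Kᵢ−1)/(1+ψ(Kᵢ−1)) = 0.
Check two-phase: ΣzᵢKᵢ = 1.6015 > 1 and Σzᵢ/Kᵢ = 1.7690 > 1, so g(0) = 0.6015 > 0 and g(1) = -0.7690 < 0.
Iterate (Newton) starting at ψ = 0.61:
  ψ = 0.6100: g = -0.05859, g' = -1.0863 → ψ = 0.5561
  ψ = 0.5561: g = -0.00182, g' = -1.0231 → ψ = 0.5543
Converged at ψ = 0.5543.

ψ = 0.5543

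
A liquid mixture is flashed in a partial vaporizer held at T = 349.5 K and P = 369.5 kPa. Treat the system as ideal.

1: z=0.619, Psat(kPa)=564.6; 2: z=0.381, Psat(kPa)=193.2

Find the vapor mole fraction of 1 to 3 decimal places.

y_1 = 0.725

Raoult's law: Kᵢ = Pᵢˢᵃᵗ/P = Pᵢˢᵃᵗ/369.5.
  K_1 = 564.6/369.5 = 1.52801, K_2 = 193.2/369.5 = 0.52287
Rachford–Rice: g(V/F) = Σ zᵢ(Kᵢ−1)/(1+V/F(Kᵢ−1)) = 0.
g(0) = ΣzᵢKᵢ − 1 = 0.145 and g(1) = 1 − Σzᵢ/Kᵢ = -0.134, so a root lies in (0, 1).
Newton iteration, V/F⁰ = 0.5:
  V/F = 0.500: g = 0.0198, g' = -0.258 → V/F = 0.577
  V/F = 0.577: g = -0.0003, g' = -0.267 → V/F = 0.576
Converged at V/F = 0.576.
Compositions from xᵢ = zᵢ/(1+V/F(Kᵢ−1)), yᵢ = Kᵢxᵢ:
  1: x = 0.475, y = 0.725
  2: x = 0.525, y = 0.275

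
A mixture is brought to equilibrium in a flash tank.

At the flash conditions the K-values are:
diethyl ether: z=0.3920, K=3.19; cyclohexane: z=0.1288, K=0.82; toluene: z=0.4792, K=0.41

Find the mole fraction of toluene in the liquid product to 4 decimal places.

Rachford–Rice: g(ψ) = Σ zᵢ(Kᵢ−1)/(1+ψ(Kᵢ−1)) = 0.
g(0) = ΣzᵢKᵢ − 1 = 0.5526 and g(1) = 1 − Σzᵢ/Kᵢ = -0.4487, so a root lies in (0, 1).
Iterate (Newton) starting at ψ = 0.46:
  ψ = 0.4600: g = 0.01434, g' = -0.7857 → ψ = 0.4782
  ψ = 0.4782: g = 0.00008, g' = -0.7772 → ψ = 0.4784
Converged at ψ = 0.4784.
Compositions from xᵢ = zᵢ/(1+ψ(Kᵢ−1)), yᵢ = Kᵢxᵢ:
  diethyl ether: x = 0.1914, y = 0.6107
  cyclohexane: x = 0.1409, y = 0.1156
  toluene: x = 0.6676, y = 0.2737

x_toluene = 0.6676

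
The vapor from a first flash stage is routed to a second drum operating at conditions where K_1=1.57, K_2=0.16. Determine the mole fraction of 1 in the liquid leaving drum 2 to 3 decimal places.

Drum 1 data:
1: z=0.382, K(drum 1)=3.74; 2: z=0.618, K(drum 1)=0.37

Drum 1:
Binary case is linear: z₁(K₁−1)(1+ψ₁(K₂−1)) + z₂(K₂−1)(1+ψ₁(K₁−1)) = 0
⇒ ψ₁ = [z₁(K₁−1)+z₂(K₂−1)] / [−(K₁−1)(K₂−1)] = 0.6573/1.7262 = 0.381
Drum-1 compositions:
  1: x = 0.187, y = 0.699
  2: x = 0.813, y = 0.301
Drum-2 feed = drum-1 vapor: z₂ = (0.6992, 0.3008).
Drum 2:
Rachford–Rice: g(ψ₂) = Σ zᵢ(Kᵢ−1)/(1+ψ₂(Kᵢ−1)) = 0.
Feasibility: ΣzᵢKᵢ = 1.146, Σzᵢ/Kᵢ = 2.326 — both > 1, two phases present.
Iterate (Newton) starting at ψ₂ = 0.5:
  ψ₂ = 0.500: g = -0.1255, g' = -0.769 → ψ₂ = 0.337
  ψ₂ = 0.337: g = -0.0180, g' = -0.573 → ψ₂ = 0.305
Converged at ψ₂ = 0.305.
  1: x = 0.596, y = 0.935
  2: x = 0.404, y = 0.065

x_1 (drum 2) = 0.596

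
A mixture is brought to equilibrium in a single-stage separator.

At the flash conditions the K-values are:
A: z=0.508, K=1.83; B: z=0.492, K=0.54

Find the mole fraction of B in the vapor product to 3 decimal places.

y_B = 0.347

Material balance + equilibrium reduce to Σ zᵢ(Kᵢ−1)/(1+V/F(Kᵢ−1)) = 0.
Feasibility: ΣzᵢKᵢ = 1.195, Σzᵢ/Kᵢ = 1.189 — both > 1, two phases present.
Binary case is linear: z₁(K₁−1)(1+V/F(K₂−1)) + z₂(K₂−1)(1+V/F(K₁−1)) = 0
⇒ V/F = [z₁(K₁−1)+z₂(K₂−1)] / [−(K₁−1)(K₂−1)] = 0.1953/0.3818 = 0.512
Compositions from xᵢ = zᵢ/(1+V/F(Kᵢ−1)), yᵢ = Kᵢxᵢ:
  A: x = 0.357, y = 0.653
  B: x = 0.643, y = 0.347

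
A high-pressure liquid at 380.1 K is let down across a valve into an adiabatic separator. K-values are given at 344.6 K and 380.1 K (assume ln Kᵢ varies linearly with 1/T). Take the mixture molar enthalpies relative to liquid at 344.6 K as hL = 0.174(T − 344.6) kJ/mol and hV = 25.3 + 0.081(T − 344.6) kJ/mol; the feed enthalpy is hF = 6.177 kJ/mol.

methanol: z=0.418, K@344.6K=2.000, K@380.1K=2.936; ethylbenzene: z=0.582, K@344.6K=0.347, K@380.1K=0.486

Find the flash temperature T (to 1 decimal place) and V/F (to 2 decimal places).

Adiabatic flash: solve Rachford–Rice at each trial T, then check hF = ψ·hV(T) + (1−ψ)·hL(T).
  T = 344.6 K: K = (2.000, 0.347), RR gives ψ = 0.058, H_out = 1.470 kJ/mol
  T = 380.1 K: K = (2.936, 0.486), RR gives ψ = 0.513, H_out = 17.454 kJ/mol
  T = 362.4 K: K = (2.447, 0.414), RR gives ψ = 0.312, H_out = 10.463 kJ/mol
  T = 353.5 K: K = (2.218, 0.380), RR gives ψ = 0.196, H_out = 6.354 kJ/mol
  T = 349.1 K: K = (2.109, 0.364), RR gives ψ = 0.132, H_out = 4.064 kJ/mol
  T = 351.3 K: K = (2.163, 0.372), RR gives ψ = 0.165, H_out = 5.235 kJ/mol
  T = 352.4 K: K = (2.190, 0.376), RR gives ψ = 0.181, H_out = 5.801 kJ/mol
Linear interpolation between T = 352.4 (H_out = 5.801) and T = 353.5 (H_out = 6.354) on hF = 6.177 gives T ≈ 353.1 K, at which ψ = 0.19.

T = 353.1 K, V/F = 0.19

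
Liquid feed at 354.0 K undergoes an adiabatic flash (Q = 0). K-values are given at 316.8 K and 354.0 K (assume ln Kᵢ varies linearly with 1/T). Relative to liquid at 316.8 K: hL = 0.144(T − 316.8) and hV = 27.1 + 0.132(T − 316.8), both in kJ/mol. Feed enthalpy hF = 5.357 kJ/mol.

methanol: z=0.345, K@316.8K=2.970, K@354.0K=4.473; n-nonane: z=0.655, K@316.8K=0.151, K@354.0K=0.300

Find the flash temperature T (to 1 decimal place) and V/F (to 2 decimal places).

T = 326.9 K, V/F = 0.14

Adiabatic flash: solve Rachford–Rice at each trial T, then check hF = ψ·hV(T) + (1−ψ)·hL(T).
  T = 316.8 K: K = (2.970, 0.151), RR gives ψ = 0.074, H_out = 2.002 kJ/mol
  T = 354.0 K: K = (4.473, 0.300), RR gives ψ = 0.304, H_out = 13.466 kJ/mol
  T = 335.4 K: K = (3.686, 0.217), RR gives ψ = 0.197, H_out = 7.967 kJ/mol
  T = 326.1 K: K = (3.319, 0.182), RR gives ψ = 0.139, H_out = 5.098 kJ/mol
  T = 330.8 K: K = (3.503, 0.199), RR gives ψ = 0.169, H_out = 6.568 kJ/mol
  T = 328.5 K: K = (3.412, 0.191), RR gives ψ = 0.155, H_out = 5.855 kJ/mol
Linear interpolation between T = 326.1 (H_out = 5.098) and T = 328.5 (H_out = 5.855) on hF = 5.357 gives T ≈ 326.9 K, at which ψ = 0.14.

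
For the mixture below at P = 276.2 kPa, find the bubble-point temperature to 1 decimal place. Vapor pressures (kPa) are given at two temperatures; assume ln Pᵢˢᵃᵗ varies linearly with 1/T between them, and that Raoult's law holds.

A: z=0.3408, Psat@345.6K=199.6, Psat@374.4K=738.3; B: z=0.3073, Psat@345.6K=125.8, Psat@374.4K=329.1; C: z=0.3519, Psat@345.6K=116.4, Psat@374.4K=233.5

T = 361.9 K

Bubble-point temperature: ΣzᵢPᵢˢᵃᵗ(T) = P. Interpolate ln Pᵢˢᵃᵗ = aᵢ + bᵢ/T.
  T = 345.6 K: ΣzᵢPᵢˢᵃᵗ = 147.64 kPa
  T = 374.4 K: ΣzᵢPᵢˢᵃᵗ = 434.91 kPa
  T = 360.0 K: ΣzᵢPᵢˢᵃᵗ = 256.86 kPa
  T = 367.2 K: ΣzᵢPᵢˢᵃᵗ = 335.36 kPa
  T = 363.6 K: ΣzᵢPᵢˢᵃᵗ = 293.75 kPa
  T = 361.8 K: ΣzᵢPᵢˢᵃᵗ = 274.75 kPa
Interpolating between 361.8 K and 363.6 K gives T ≈ 361.9 K.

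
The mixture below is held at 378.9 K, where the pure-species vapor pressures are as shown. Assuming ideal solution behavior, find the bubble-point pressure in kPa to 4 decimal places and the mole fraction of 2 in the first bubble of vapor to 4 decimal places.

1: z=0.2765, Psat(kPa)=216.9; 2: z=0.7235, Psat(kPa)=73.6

Pbub = 113.2225 kPa, y_2 = 0.4703

At the bubble point ψ → 0, so ΣzᵢKᵢ = 1 with Kᵢ = Pᵢˢᵃᵗ/P ⇒ P = ΣzᵢPᵢˢᵃᵗ.
P = 0.2765·216.9 + 0.7235·73.6 = 113.2225 kPa
yᵢ = zᵢPᵢˢᵃᵗ/P ⇒ y_2 = 0.7235·73.6/113.2225 = 0.4703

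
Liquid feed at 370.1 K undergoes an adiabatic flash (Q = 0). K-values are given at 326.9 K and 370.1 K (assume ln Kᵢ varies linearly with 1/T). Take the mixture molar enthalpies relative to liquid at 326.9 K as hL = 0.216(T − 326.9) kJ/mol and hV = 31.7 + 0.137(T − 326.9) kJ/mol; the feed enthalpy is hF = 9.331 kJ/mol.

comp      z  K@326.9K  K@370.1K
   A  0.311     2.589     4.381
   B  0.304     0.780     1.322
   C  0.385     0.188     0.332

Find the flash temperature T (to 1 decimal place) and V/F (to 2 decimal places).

Adiabatic flash: solve Rachford–Rice at each trial T, then check hF = ψ·hV(T) + (1−ψ)·hL(T).
  T = 326.9 K: K = (2.589, 0.780, 0.188), RR gives ψ = 0.120, H_out = 3.803 kJ/mol
  T = 370.1 K: K = (4.381, 1.322, 0.332), RR gives ψ = 0.600, H_out = 26.304 kJ/mol
  T = 348.5 K: K = (3.423, 1.032, 0.254), RR gives ψ = 0.382, H_out = 16.108 kJ/mol
  T = 337.7 K: K = (2.990, 0.901, 0.220), RR gives ψ = 0.260, H_out = 10.361 kJ/mol
  T = 332.3 K: K = (2.786, 0.839, 0.203), RR gives ψ = 0.193, H_out = 7.212 kJ/mol
  T = 335.0 K: K = (2.887, 0.870, 0.212), RR gives ψ = 0.227, H_out = 8.815 kJ/mol
  T = 336.4 K: K = (2.940, 0.886, 0.216), RR gives ψ = 0.245, H_out = 9.623 kJ/mol
Linear interpolation between T = 335.0 (H_out = 8.815) and T = 336.4 (H_out = 9.623) on hF = 9.331 gives T ≈ 335.9 K, at which ψ = 0.24.

T = 335.9 K, V/F = 0.24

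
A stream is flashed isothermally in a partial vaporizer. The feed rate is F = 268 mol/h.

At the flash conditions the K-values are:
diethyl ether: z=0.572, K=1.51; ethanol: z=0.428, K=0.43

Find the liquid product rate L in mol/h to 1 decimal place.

L = 224.0 mol/h

Let β = V/F and solve Σ zᵢ(Kᵢ−1)/(1+β(Kᵢ−1)) = 0.
g(0) = ΣzᵢKᵢ − 1 = 0.048 and g(1) = 1 − Σzᵢ/Kᵢ = -0.374, so a root lies in (0, 1).
Binary case is linear: z₁(K₁−1)(1+β(K₂−1)) + z₂(K₂−1)(1+β(K₁−1)) = 0
⇒ β = [z₁(K₁−1)+z₂(K₂−1)] / [−(K₁−1)(K₂−1)] = 0.0478/0.2907 = 0.164
Then V = β·F = 0.1643·268 = 44.0 mol/h and L = F − V = 224.0 mol/h.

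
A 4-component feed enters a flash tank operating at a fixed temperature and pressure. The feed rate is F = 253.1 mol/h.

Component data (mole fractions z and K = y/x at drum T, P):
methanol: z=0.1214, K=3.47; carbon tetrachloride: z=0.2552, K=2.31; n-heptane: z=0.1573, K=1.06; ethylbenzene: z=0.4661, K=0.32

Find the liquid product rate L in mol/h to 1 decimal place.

L = 169.8 mol/h

Material balance + equilibrium reduce to Σ zᵢ(Kᵢ−1)/(1+V/F(Kᵢ−1)) = 0.
Check two-phase: ΣzᵢKᵢ = 1.3267 > 1 and Σzᵢ/Kᵢ = 1.7504 > 1, so g(0) = 0.3267 > 0 and g(1) = -0.7504 < 0.
Newton–Raphson from V/F = 0.5:
  V/F = 0.5000: g = -0.13490, g' = -0.8035 → V/F = 0.3321
  V/F = 0.3321: g = -0.00246, g' = -0.7963 → V/F = 0.3290
Converged at V/F = 0.3290.
Then V = V/F·F = 0.3290·253.1 = 83.3 mol/h and L = F − V = 169.8 mol/h.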